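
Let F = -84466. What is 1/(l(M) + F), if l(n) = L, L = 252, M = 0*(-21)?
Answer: -1/84214 ≈ -1.1875e-5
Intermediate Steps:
M = 0
l(n) = 252
1/(l(M) + F) = 1/(252 - 84466) = 1/(-84214) = -1/84214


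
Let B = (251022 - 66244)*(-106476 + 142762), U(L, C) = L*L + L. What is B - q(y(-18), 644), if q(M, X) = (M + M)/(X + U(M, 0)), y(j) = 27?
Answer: 4693398155573/700 ≈ 6.7049e+9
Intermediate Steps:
U(L, C) = L + L² (U(L, C) = L² + L = L + L²)
q(M, X) = 2*M/(X + M*(1 + M)) (q(M, X) = (M + M)/(X + M*(1 + M)) = (2*M)/(X + M*(1 + M)) = 2*M/(X + M*(1 + M)))
B = 6704854508 (B = 184778*36286 = 6704854508)
B - q(y(-18), 644) = 6704854508 - 2*27/(644 + 27*(1 + 27)) = 6704854508 - 2*27/(644 + 27*28) = 6704854508 - 2*27/(644 + 756) = 6704854508 - 2*27/1400 = 6704854508 - 1*27/700 = 6704854508 - 27/700 = 4693398155573/700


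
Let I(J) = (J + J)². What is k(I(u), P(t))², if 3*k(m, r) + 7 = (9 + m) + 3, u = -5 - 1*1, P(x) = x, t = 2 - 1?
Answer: 22201/9 ≈ 2466.8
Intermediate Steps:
t = 1
u = -6 (u = -5 - 1 = -6)
I(J) = 4*J² (I(J) = (2*J)² = 4*J²)
k(m, r) = 5/3 + m/3 (k(m, r) = -7/3 + ((9 + m) + 3)/3 = -7/3 + (12 + m)/3 = -7/3 + (4 + m/3) = 5/3 + m/3)
k(I(u), P(t))² = (5/3 + (4*(-6)²)/3)² = (5/3 + (4*36)/3)² = (5/3 + (⅓)*144)² = (5/3 + 48)² = (149/3)² = 22201/9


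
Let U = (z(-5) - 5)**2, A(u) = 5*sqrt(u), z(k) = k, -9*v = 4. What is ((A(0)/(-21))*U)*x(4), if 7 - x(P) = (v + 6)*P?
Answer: 0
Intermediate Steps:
v = -4/9 (v = -1/9*4 = -4/9 ≈ -0.44444)
x(P) = 7 - 50*P/9 (x(P) = 7 - (-4/9 + 6)*P = 7 - 50*P/9)
U = 100 (U = (-5 - 5)**2 = (-10)**2 = 100)
((A(0)/(-21))*U)*x(4) = (((5*sqrt(0))/(-21))*100)*(7 - 50/9*4) = (((5*0)*(-1/21))*100)*(7 - 200/9) = ((0*(-1/21))*100)*(-137/9) = (0*100)*(-137/9) = 0*(-137/9) = 0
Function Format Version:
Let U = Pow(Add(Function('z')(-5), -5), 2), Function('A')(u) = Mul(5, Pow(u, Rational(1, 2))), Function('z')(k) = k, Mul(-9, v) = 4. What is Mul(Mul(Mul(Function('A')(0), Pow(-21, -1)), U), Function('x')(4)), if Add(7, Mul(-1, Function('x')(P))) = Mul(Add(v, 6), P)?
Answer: 0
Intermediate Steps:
v = Rational(-4, 9) (v = Mul(Rational(-1, 9), 4) = Rational(-4, 9) ≈ -0.44444)
Function('x')(P) = Add(7, Mul(Rational(-50, 9), P)) (Function('x')(P) = Add(7, Mul(-1, Mul(Add(Rational(-4, 9), 6), P))) = Add(7, Mul(-1, Mul(Rational(50, 9), P))) = Add(7, Mul(Rational(-50, 9), P)))
U = 100 (U = Pow(Add(-5, -5), 2) = Pow(-10, 2) = 100)
Mul(Mul(Mul(Function('A')(0), Pow(-21, -1)), U), Function('x')(4)) = Mul(Mul(Mul(Mul(5, Pow(0, Rational(1, 2))), Pow(-21, -1)), 100), Add(7, Mul(Rational(-50, 9), 4))) = Mul(Mul(Mul(Mul(5, 0), Rational(-1, 21)), 100), Add(7, Rational(-200, 9))) = Mul(Mul(Mul(0, Rational(-1, 21)), 100), Rational(-137, 9)) = Mul(Mul(0, 100), Rational(-137, 9)) = Mul(0, Rational(-137, 9)) = 0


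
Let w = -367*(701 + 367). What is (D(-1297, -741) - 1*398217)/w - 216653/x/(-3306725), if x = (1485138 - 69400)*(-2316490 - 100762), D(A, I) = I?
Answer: 376226019948669120977961/369622982557069485191800 ≈ 1.0179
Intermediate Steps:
x = -3422195511976 (x = 1415738*(-2417252) = -3422195511976)
w = -391956 (w = -367*1068 = -391956)
(D(-1297, -741) - 1*398217)/w - 216653/x/(-3306725) = (-741 - 1*398217)/(-391956) - 216653/(-3422195511976)/(-3306725) = (-741 - 398217)*(-1/391956) - 216653*(-1/3422195511976)*(-1/3306725) = -398958*(-1/391956) + (216653/3422195511976)*(-1/3306725) = 66493/65326 - 216653/11316259454338838600 = 376226019948669120977961/369622982557069485191800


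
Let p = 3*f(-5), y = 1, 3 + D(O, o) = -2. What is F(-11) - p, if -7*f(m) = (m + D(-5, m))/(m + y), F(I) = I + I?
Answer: -293/14 ≈ -20.929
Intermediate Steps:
D(O, o) = -5 (D(O, o) = -3 - 2 = -5)
F(I) = 2*I
f(m) = -(-5 + m)/(7*(1 + m)) (f(m) = -(m - 5)/(7*(m + 1)) = -(-5 + m)/(7*(1 + m)))
p = -15/14 (p = 3*((5 - 1*(-5))/(7*(1 - 5))) = 3*((1/7)*(5 + 5)/(-4)) = 3*((1/7)*(-1/4)*10) = 3*(-5/14) = -15/14 ≈ -1.0714)
F(-11) - p = 2*(-11) - 1*(-15/14) = -22 + 15/14 = -293/14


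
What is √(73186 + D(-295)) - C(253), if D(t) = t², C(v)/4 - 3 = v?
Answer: -1024 + √160211 ≈ -623.74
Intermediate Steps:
C(v) = 12 + 4*v
√(73186 + D(-295)) - C(253) = √(73186 + (-295)²) - (12 + 4*253) = √(73186 + 87025) - (12 + 1012) = √160211 - 1*1024 = √160211 - 1024 = -1024 + √160211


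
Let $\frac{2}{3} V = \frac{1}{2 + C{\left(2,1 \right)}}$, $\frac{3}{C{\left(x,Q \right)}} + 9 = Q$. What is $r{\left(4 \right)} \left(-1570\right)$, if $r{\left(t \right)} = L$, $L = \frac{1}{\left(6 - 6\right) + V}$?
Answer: $- \frac{10205}{6} \approx -1700.8$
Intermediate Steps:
$C{\left(x,Q \right)} = \frac{3}{-9 + Q}$
$V = \frac{12}{13}$ ($V = \frac{3}{2 \left(2 + \frac{3}{-9 + 1}\right)} = \frac{3}{2 \left(2 + \frac{3}{-8}\right)} = \frac{3}{2 \left(2 + 3 \left(- \frac{1}{8}\right)\right)} = \frac{3}{2 \left(2 - \frac{3}{8}\right)} = \frac{3}{2 \cdot \frac{13}{8}} = \frac{3}{2} \cdot \frac{8}{13} = \frac{12}{13} \approx 0.92308$)
$L = \frac{13}{12}$ ($L = \frac{1}{\left(6 - 6\right) + \frac{12}{13}} = \frac{1}{0 + \frac{12}{13}} = \frac{1}{\frac{12}{13}} = \frac{13}{12} \approx 1.0833$)
$r{\left(t \right)} = \frac{13}{12}$
$r{\left(4 \right)} \left(-1570\right) = \frac{13}{12} \left(-1570\right) = - \frac{10205}{6}$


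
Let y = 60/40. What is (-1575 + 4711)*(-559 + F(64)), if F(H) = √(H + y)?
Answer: -1753024 + 1568*√262 ≈ -1.7276e+6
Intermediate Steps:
y = 3/2 (y = 60*(1/40) = 3/2 ≈ 1.5000)
F(H) = √(3/2 + H) (F(H) = √(H + 3/2) = √(3/2 + H))
(-1575 + 4711)*(-559 + F(64)) = (-1575 + 4711)*(-559 + √(6 + 4*64)/2) = 3136*(-559 + √(6 + 256)/2) = 3136*(-559 + √262/2) = -1753024 + 1568*√262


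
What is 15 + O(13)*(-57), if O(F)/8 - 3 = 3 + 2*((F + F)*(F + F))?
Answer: -619233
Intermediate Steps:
O(F) = 48 + 64*F² (O(F) = 24 + 8*(3 + 2*((F + F)*(F + F))) = 24 + 8*(3 + 2*((2*F)*(2*F))) = 24 + 8*(3 + 2*(4*F²)) = 24 + 8*(3 + 8*F²) = 24 + (24 + 64*F²) = 48 + 64*F²)
15 + O(13)*(-57) = 15 + (48 + 64*13²)*(-57) = 15 + (48 + 64*169)*(-57) = 15 + (48 + 10816)*(-57) = 15 + 10864*(-57) = 15 - 619248 = -619233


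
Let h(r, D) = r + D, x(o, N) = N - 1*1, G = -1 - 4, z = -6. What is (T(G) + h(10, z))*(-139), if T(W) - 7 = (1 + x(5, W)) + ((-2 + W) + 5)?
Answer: -556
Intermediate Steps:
G = -5
x(o, N) = -1 + N (x(o, N) = N - 1 = -1 + N)
h(r, D) = D + r
T(W) = 10 + 2*W (T(W) = 7 + ((1 + (-1 + W)) + ((-2 + W) + 5)) = 7 + (W + (3 + W)) = 7 + (3 + 2*W) = 10 + 2*W)
(T(G) + h(10, z))*(-139) = ((10 + 2*(-5)) + (-6 + 10))*(-139) = ((10 - 10) + 4)*(-139) = (0 + 4)*(-139) = 4*(-139) = -556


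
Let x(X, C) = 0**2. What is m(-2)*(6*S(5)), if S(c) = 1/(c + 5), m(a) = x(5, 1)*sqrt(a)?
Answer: 0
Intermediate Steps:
x(X, C) = 0
m(a) = 0 (m(a) = 0*sqrt(a) = 0)
S(c) = 1/(5 + c)
m(-2)*(6*S(5)) = 0*(6/(5 + 5)) = 0*(6/10) = 0*(6*(1/10)) = 0*(3/5) = 0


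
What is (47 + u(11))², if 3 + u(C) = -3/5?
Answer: 47089/25 ≈ 1883.6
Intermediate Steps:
u(C) = -18/5 (u(C) = -3 - 3/5 = -3 - 3*⅕ = -3 - ⅗ = -18/5)
(47 + u(11))² = (47 - 18/5)² = (217/5)² = 47089/25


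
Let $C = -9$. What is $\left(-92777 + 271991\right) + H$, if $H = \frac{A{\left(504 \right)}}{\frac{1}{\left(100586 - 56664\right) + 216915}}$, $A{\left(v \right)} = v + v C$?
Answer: $-1051515570$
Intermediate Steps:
$A{\left(v \right)} = - 8 v$ ($A{\left(v \right)} = v + v \left(-9\right) = v - 9 v = - 8 v$)
$H = -1051694784$ ($H = \frac{\left(-8\right) 504}{\frac{1}{\left(100586 - 56664\right) + 216915}} = - \frac{4032}{\frac{1}{\left(100586 - 56664\right) + 216915}} = - \frac{4032}{\frac{1}{43922 + 216915}} = - \frac{4032}{\frac{1}{260837}} = - 4032 \frac{1}{\frac{1}{260837}} = \left(-4032\right) 260837 = -1051694784$)
$\left(-92777 + 271991\right) + H = \left(-92777 + 271991\right) - 1051694784 = 179214 - 1051694784 = -1051515570$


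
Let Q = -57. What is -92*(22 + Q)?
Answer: 3220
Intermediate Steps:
-92*(22 + Q) = -92*(22 - 57) = -92*(-35) = 3220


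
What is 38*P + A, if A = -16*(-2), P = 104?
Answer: 3984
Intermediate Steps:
A = 32
38*P + A = 38*104 + 32 = 3952 + 32 = 3984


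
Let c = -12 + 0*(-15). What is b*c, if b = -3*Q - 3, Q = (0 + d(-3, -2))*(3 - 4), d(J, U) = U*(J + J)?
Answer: -396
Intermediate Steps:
d(J, U) = 2*J*U (d(J, U) = U*(2*J) = 2*J*U)
Q = -12 (Q = (0 + 2*(-3)*(-2))*(3 - 4) = (0 + 12)*(-1) = 12*(-1) = -12)
c = -12 (c = -12 + 0 = -12)
b = 33 (b = -3*(-12) - 3 = 36 - 3 = 33)
b*c = 33*(-12) = -396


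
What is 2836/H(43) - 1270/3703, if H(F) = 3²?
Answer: 10490278/33327 ≈ 314.77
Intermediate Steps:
H(F) = 9
2836/H(43) - 1270/3703 = 2836/9 - 1270/3703 = 10490278/33327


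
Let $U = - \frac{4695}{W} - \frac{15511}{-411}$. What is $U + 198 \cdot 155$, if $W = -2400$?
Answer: $\frac{2020784803}{65760} \approx 30730.0$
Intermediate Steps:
$U = \frac{2610403}{65760}$ ($U = - \frac{4695}{-2400} - \frac{15511}{-411} = \left(-4695\right) \left(- \frac{1}{2400}\right) - - \frac{15511}{411} = \frac{313}{160} + \frac{15511}{411} = \frac{2610403}{65760} \approx 39.696$)
$U + 198 \cdot 155 = \frac{2610403}{65760} + 198 \cdot 155 = \frac{2610403}{65760} + 30690 = \frac{2020784803}{65760}$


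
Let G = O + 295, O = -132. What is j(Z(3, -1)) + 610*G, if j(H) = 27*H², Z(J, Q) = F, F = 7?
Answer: 100753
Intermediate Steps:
Z(J, Q) = 7
G = 163 (G = -132 + 295 = 163)
j(Z(3, -1)) + 610*G = 27*7² + 610*163 = 27*49 + 99430 = 1323 + 99430 = 100753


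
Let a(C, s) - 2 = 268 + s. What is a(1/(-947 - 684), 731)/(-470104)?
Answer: -1001/470104 ≈ -0.0021293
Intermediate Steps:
a(C, s) = 270 + s (a(C, s) = 2 + (268 + s) = 270 + s)
a(1/(-947 - 684), 731)/(-470104) = (270 + 731)/(-470104) = 1001*(-1/470104) = -1001/470104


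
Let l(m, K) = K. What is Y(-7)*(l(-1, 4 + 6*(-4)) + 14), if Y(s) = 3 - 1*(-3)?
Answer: -36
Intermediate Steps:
Y(s) = 6 (Y(s) = 3 + 3 = 6)
Y(-7)*(l(-1, 4 + 6*(-4)) + 14) = 6*((4 + 6*(-4)) + 14) = 6*((4 - 24) + 14) = 6*(-20 + 14) = 6*(-6) = -36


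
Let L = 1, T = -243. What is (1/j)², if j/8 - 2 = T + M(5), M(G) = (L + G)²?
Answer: 1/2689600 ≈ 3.7180e-7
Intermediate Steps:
M(G) = (1 + G)²
j = -1640 (j = 16 + 8*(-243 + (1 + 5)²) = 16 + 8*(-243 + 6²) = 16 + 8*(-243 + 36) = 16 + 8*(-207) = 16 - 1656 = -1640)
(1/j)² = (1/(-1640))² = (-1/1640)² = 1/2689600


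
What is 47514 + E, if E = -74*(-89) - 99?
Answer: 54001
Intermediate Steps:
E = 6487 (E = 6586 - 99 = 6487)
47514 + E = 47514 + 6487 = 54001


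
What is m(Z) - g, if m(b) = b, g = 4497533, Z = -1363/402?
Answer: -1808009629/402 ≈ -4.4975e+6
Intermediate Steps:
Z = -1363/402 (Z = -1363*1/402 = -1363/402 ≈ -3.3905)
m(Z) - g = -1363/402 - 1*4497533 = -1363/402 - 4497533 = -1808009629/402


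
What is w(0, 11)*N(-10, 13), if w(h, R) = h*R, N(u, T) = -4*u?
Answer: 0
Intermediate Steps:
w(h, R) = R*h
w(0, 11)*N(-10, 13) = (11*0)*(-4*(-10)) = 0*40 = 0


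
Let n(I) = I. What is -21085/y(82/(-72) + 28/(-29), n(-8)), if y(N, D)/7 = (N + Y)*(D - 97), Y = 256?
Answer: 1467516/12988283 ≈ 0.11299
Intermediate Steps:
y(N, D) = 7*(-97 + D)*(256 + N) (y(N, D) = 7*((N + 256)*(D - 97)) = 7*((256 + N)*(-97 + D)) = 7*((-97 + D)*(256 + N)) = 7*(-97 + D)*(256 + N))
-21085/y(82/(-72) + 28/(-29), n(-8)) = -21085/(-173824 - 679*(82/(-72) + 28/(-29)) + 1792*(-8) + 7*(-8)*(82/(-72) + 28/(-29))) = -21085/(-173824 - 679*(82*(-1/72) + 28*(-1/29)) - 14336 + 7*(-8)*(82*(-1/72) + 28*(-1/29))) = -21085/(-173824 - 679*(-41/36 - 28/29) - 14336 + 7*(-8)*(-41/36 - 28/29)) = -21085/(-173824 - 679*(-2197/1044) - 14336 + 7*(-8)*(-2197/1044)) = -21085/(-173824 + 1491763/1044 - 14336 + 30758/261) = -21085/(-64941415/348) = -21085*(-348/64941415) = 1467516/12988283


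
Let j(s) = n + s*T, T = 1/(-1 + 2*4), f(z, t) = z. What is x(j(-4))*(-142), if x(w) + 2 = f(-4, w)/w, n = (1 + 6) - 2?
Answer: 12780/31 ≈ 412.26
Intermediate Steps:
n = 5 (n = 7 - 2 = 5)
T = ⅐ (T = 1/(-1 + 8) = 1/7 = ⅐ ≈ 0.14286)
j(s) = 5 + s/7 (j(s) = 5 + s*(⅐) = 5 + s/7)
x(w) = -2 - 4/w
x(j(-4))*(-142) = (-2 - 4/(5 + (⅐)*(-4)))*(-142) = (-2 - 4/(5 - 4/7))*(-142) = (-2 - 4/31/7)*(-142) = (-2 - 4*7/31)*(-142) = (-2 - 28/31)*(-142) = -90/31*(-142) = 12780/31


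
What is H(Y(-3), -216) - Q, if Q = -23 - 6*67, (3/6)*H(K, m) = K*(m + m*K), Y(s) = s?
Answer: -2167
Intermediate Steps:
H(K, m) = 2*K*(m + K*m) (H(K, m) = 2*(K*(m + m*K)) = 2*(K*(m + K*m)) = 2*K*(m + K*m))
Q = -425 (Q = -23 - 402 = -425)
H(Y(-3), -216) - Q = 2*(-3)*(-216)*(1 - 3) - 1*(-425) = 2*(-3)*(-216)*(-2) + 425 = -2592 + 425 = -2167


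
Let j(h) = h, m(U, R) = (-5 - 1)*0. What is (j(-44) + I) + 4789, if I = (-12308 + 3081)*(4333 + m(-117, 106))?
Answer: -39975846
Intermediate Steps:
m(U, R) = 0 (m(U, R) = -6*0 = 0)
I = -39980591 (I = (-12308 + 3081)*(4333 + 0) = -9227*4333 = -39980591)
(j(-44) + I) + 4789 = (-44 - 39980591) + 4789 = -39980635 + 4789 = -39975846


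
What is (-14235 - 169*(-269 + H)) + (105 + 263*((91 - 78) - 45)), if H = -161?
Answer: 50124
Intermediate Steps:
(-14235 - 169*(-269 + H)) + (105 + 263*((91 - 78) - 45)) = (-14235 - 169*(-269 - 161)) + (105 + 263*((91 - 78) - 45)) = (-14235 - 169*(-430)) + (105 + 263*(13 - 45)) = (-14235 + 72670) + (105 + 263*(-32)) = 58435 + (105 - 8416) = 58435 - 8311 = 50124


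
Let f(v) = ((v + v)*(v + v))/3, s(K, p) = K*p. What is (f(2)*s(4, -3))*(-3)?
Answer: 192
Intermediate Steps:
f(v) = 4*v²/3 (f(v) = ((2*v)*(2*v))*(⅓) = (4*v²)*(⅓) = 4*v²/3)
(f(2)*s(4, -3))*(-3) = (((4/3)*2²)*(4*(-3)))*(-3) = (((4/3)*4)*(-12))*(-3) = ((16/3)*(-12))*(-3) = -64*(-3) = 192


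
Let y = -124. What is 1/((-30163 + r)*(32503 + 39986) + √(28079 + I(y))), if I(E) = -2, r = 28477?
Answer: -40738818/4978953876102013 - 7*√573/14936861628306039 ≈ -8.1822e-9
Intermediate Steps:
1/((-30163 + r)*(32503 + 39986) + √(28079 + I(y))) = 1/((-30163 + 28477)*(32503 + 39986) + √(28079 - 2)) = 1/(-1686*72489 + √28077) = 1/(-122216454 + 7*√573)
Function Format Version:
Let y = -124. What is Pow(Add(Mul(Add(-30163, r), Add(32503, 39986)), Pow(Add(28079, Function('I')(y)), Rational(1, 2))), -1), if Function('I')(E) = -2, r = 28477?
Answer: Add(Rational(-40738818, 4978953876102013), Mul(Rational(-7, 14936861628306039), Pow(573, Rational(1, 2)))) ≈ -8.1822e-9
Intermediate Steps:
Pow(Add(Mul(Add(-30163, r), Add(32503, 39986)), Pow(Add(28079, Function('I')(y)), Rational(1, 2))), -1) = Pow(Add(Mul(Add(-30163, 28477), Add(32503, 39986)), Pow(Add(28079, -2), Rational(1, 2))), -1) = Pow(Add(Mul(-1686, 72489), Pow(28077, Rational(1, 2))), -1) = Pow(Add(-122216454, Mul(7, Pow(573, Rational(1, 2)))), -1)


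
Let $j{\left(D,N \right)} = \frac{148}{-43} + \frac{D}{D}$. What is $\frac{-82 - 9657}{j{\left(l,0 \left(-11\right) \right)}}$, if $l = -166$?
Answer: $\frac{418777}{105} \approx 3988.4$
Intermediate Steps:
$j{\left(D,N \right)} = - \frac{105}{43}$ ($j{\left(D,N \right)} = 148 \left(- \frac{1}{43}\right) + 1 = - \frac{148}{43} + 1 = - \frac{105}{43}$)
$\frac{-82 - 9657}{j{\left(l,0 \left(-11\right) \right)}} = \frac{-82 - 9657}{- \frac{105}{43}} = \left(-82 - 9657\right) \left(- \frac{43}{105}\right) = \left(-9739\right) \left(- \frac{43}{105}\right) = \frac{418777}{105}$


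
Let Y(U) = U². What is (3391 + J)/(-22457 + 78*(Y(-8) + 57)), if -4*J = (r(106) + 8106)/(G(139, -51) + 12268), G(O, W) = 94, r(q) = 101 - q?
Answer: -167670067/643763512 ≈ -0.26045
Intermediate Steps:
J = -8101/49448 (J = -((101 - 1*106) + 8106)/(4*(94 + 12268)) = -((101 - 106) + 8106)/(4*12362) = -(-5 + 8106)/(4*12362) = -8101/(4*12362) = -¼*8101/12362 = -8101/49448 ≈ -0.16383)
(3391 + J)/(-22457 + 78*(Y(-8) + 57)) = (3391 - 8101/49448)/(-22457 + 78*((-8)² + 57)) = 167670067/(49448*(-22457 + 78*(64 + 57))) = 167670067/(49448*(-22457 + 78*121)) = 167670067/(49448*(-22457 + 9438)) = (167670067/49448)/(-13019) = (167670067/49448)*(-1/13019) = -167670067/643763512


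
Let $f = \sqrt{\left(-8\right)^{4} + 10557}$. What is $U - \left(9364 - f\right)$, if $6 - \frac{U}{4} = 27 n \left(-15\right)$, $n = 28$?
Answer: $36020 + \sqrt{14653} \approx 36141.0$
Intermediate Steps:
$f = \sqrt{14653}$ ($f = \sqrt{4096 + 10557} = \sqrt{14653} \approx 121.05$)
$U = 45384$ ($U = 24 - 4 \cdot 27 \cdot 28 \left(-15\right) = 24 - 4 \cdot 756 \left(-15\right) = 24 - -45360 = 24 + 45360 = 45384$)
$U - \left(9364 - f\right) = 45384 - \left(9364 - \sqrt{14653}\right) = 36020 + \sqrt{14653}$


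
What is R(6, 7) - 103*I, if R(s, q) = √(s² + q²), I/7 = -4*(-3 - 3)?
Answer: -17304 + √85 ≈ -17295.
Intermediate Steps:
I = 168 (I = 7*(-4*(-3 - 3)) = 7*(-4*(-6)) = 7*24 = 168)
R(s, q) = √(q² + s²)
R(6, 7) - 103*I = √(7² + 6²) - 103*168 = √(49 + 36) - 17304 = √85 - 17304 = -17304 + √85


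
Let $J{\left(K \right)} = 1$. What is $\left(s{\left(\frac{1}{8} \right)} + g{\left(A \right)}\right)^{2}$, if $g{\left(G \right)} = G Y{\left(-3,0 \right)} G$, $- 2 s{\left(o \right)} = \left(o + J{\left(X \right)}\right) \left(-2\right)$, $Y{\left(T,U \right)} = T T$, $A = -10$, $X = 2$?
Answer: $\frac{51969681}{64} \approx 8.1203 \cdot 10^{5}$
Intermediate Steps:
$Y{\left(T,U \right)} = T^{2}$
$s{\left(o \right)} = 1 + o$ ($s{\left(o \right)} = - \frac{\left(o + 1\right) \left(-2\right)}{2} = - \frac{\left(1 + o\right) \left(-2\right)}{2} = - \frac{-2 - 2 o}{2} = 1 + o$)
$g{\left(G \right)} = 9 G^{2}$ ($g{\left(G \right)} = G \left(-3\right)^{2} G = G 9 G = 9 G G = 9 G^{2}$)
$\left(s{\left(\frac{1}{8} \right)} + g{\left(A \right)}\right)^{2} = \left(\left(1 + \frac{1}{8}\right) + 9 \left(-10\right)^{2}\right)^{2} = \left(\left(1 + \frac{1}{8}\right) + 9 \cdot 100\right)^{2} = \left(\frac{9}{8} + 900\right)^{2} = \left(\frac{7209}{8}\right)^{2} = \frac{51969681}{64}$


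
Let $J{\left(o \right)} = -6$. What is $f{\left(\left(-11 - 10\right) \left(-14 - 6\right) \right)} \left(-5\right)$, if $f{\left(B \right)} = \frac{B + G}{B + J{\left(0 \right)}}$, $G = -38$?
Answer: $- \frac{955}{207} \approx -4.6135$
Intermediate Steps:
$f{\left(B \right)} = \frac{-38 + B}{-6 + B}$ ($f{\left(B \right)} = \frac{B - 38}{B - 6} = \frac{-38 + B}{-6 + B}$)
$f{\left(\left(-11 - 10\right) \left(-14 - 6\right) \right)} \left(-5\right) = \frac{-38 + \left(-11 - 10\right) \left(-14 - 6\right)}{-6 + \left(-11 - 10\right) \left(-14 - 6\right)} \left(-5\right) = \frac{-38 - -420}{-6 - -420} \left(-5\right) = \frac{-38 + 420}{-6 + 420} \left(-5\right) = \frac{1}{414} \cdot 382 \left(-5\right) = \frac{191}{207} \left(-5\right) = - \frac{955}{207}$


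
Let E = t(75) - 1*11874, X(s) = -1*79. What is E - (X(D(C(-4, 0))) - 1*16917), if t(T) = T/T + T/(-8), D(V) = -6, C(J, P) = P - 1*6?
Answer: 40909/8 ≈ 5113.6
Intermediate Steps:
C(J, P) = -6 + P (C(J, P) = P - 6 = -6 + P)
t(T) = 1 - T/8 (t(T) = 1 + T*(-⅛) = 1 - T/8)
X(s) = -79
E = -95059/8 (E = (1 - ⅛*75) - 1*11874 = (1 - 75/8) - 11874 = -67/8 - 11874 = -95059/8 ≈ -11882.)
E - (X(D(C(-4, 0))) - 1*16917) = -95059/8 - (-79 - 1*16917) = -95059/8 - (-79 - 16917) = -95059/8 - 1*(-16996) = -95059/8 + 16996 = 40909/8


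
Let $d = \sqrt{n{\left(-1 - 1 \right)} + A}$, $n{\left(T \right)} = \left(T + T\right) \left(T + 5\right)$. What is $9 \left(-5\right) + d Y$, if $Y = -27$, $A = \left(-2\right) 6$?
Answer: $-45 - 54 i \sqrt{6} \approx -45.0 - 132.27 i$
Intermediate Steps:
$A = -12$
$n{\left(T \right)} = 2 T \left(5 + T\right)$
$d = 2 i \sqrt{6}$ ($d = \sqrt{2 \left(-1 - 1\right) \left(5 - 2\right) - 12} = \sqrt{2 \left(-2\right) \left(5 - 2\right) - 12} = \sqrt{2 \left(-2\right) 3 - 12} = \sqrt{-12 - 12} = \sqrt{-24} = 2 i \sqrt{6} \approx 4.899 i$)
$9 \left(-5\right) + d Y = 9 \left(-5\right) + 2 i \sqrt{6} \left(-27\right) = -45 - 54 i \sqrt{6}$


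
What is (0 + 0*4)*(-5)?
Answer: 0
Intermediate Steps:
(0 + 0*4)*(-5) = (0 + 0)*(-5) = 0*(-5) = 0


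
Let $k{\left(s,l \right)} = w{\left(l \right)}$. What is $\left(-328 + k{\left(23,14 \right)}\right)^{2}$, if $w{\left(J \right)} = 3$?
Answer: $105625$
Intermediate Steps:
$k{\left(s,l \right)} = 3$
$\left(-328 + k{\left(23,14 \right)}\right)^{2} = \left(-328 + 3\right)^{2} = \left(-325\right)^{2} = 105625$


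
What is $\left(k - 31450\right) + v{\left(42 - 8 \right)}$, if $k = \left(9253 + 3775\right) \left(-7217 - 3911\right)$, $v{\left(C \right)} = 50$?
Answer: $-145006984$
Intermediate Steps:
$k = -144975584$ ($k = 13028 \left(-11128\right) = -144975584$)
$\left(k - 31450\right) + v{\left(42 - 8 \right)} = \left(-144975584 - 31450\right) + 50 = -145007034 + 50 = -145006984$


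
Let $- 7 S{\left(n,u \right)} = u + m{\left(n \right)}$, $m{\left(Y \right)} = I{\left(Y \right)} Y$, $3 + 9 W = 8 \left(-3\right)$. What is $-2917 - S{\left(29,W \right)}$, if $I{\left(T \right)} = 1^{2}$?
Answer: $- \frac{20393}{7} \approx -2913.3$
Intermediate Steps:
$I{\left(T \right)} = 1$
$W = -3$ ($W = - \frac{1}{3} + \frac{8 \left(-3\right)}{9} = - \frac{1}{3} + \frac{1}{9} \left(-24\right) = - \frac{1}{3} - \frac{8}{3} = -3$)
$m{\left(Y \right)} = Y$ ($m{\left(Y \right)} = 1 Y = Y$)
$S{\left(n,u \right)} = - \frac{n}{7} - \frac{u}{7}$ ($S{\left(n,u \right)} = - \frac{u + n}{7} = - \frac{n + u}{7} = - \frac{n}{7} - \frac{u}{7}$)
$-2917 - S{\left(29,W \right)} = -2917 - \left(\left(- \frac{1}{7}\right) 29 - - \frac{3}{7}\right) = -2917 - \left(- \frac{29}{7} + \frac{3}{7}\right) = -2917 - - \frac{26}{7} = -2917 + \frac{26}{7} = - \frac{20393}{7}$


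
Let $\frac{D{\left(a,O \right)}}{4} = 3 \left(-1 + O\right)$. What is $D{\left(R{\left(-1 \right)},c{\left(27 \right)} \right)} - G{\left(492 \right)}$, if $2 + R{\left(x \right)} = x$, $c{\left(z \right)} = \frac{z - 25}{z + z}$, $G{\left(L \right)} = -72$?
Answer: $\frac{544}{9} \approx 60.444$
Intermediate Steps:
$c{\left(z \right)} = \frac{-25 + z}{2 z}$
$R{\left(x \right)} = -2 + x$
$D{\left(a,O \right)} = -12 + 12 O$ ($D{\left(a,O \right)} = 4 \cdot 3 \left(-1 + O\right) = 4 \left(-3 + 3 O\right) = -12 + 12 O$)
$D{\left(R{\left(-1 \right)},c{\left(27 \right)} \right)} - G{\left(492 \right)} = \left(-12 + 12 \frac{-25 + 27}{2 \cdot 27}\right) - -72 = \left(-12 + 12 \cdot \frac{1}{2} \cdot \frac{1}{27} \cdot 2\right) + 72 = \left(-12 + 12 \cdot \frac{1}{27}\right) + 72 = \left(-12 + \frac{4}{9}\right) + 72 = - \frac{104}{9} + 72 = \frac{544}{9}$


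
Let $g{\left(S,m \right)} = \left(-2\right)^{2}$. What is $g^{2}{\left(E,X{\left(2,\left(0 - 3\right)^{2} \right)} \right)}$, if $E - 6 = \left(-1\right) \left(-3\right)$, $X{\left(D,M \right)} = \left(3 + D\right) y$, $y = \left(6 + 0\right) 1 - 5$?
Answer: $16$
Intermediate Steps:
$y = 1$ ($y = 6 \cdot 1 - 5 = 6 - 5 = 1$)
$X{\left(D,M \right)} = 3 + D$ ($X{\left(D,M \right)} = \left(3 + D\right) 1 = 3 + D$)
$E = 9$ ($E = 6 - -3 = 6 + 3 = 9$)
$g{\left(S,m \right)} = 4$
$g^{2}{\left(E,X{\left(2,\left(0 - 3\right)^{2} \right)} \right)} = 4^{2} = 16$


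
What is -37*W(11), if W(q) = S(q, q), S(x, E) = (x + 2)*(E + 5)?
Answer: -7696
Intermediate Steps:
S(x, E) = (2 + x)*(5 + E)
W(q) = 10 + q² + 7*q (W(q) = 10 + 2*q + 5*q + q*q = 10 + 2*q + 5*q + q² = 10 + q² + 7*q)
-37*W(11) = -37*(10 + 11² + 7*11) = -37*(10 + 121 + 77) = -37*208 = -7696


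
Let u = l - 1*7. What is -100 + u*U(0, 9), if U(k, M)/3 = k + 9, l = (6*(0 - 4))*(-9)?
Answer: 5543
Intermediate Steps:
l = 216 (l = (6*(-4))*(-9) = -24*(-9) = 216)
U(k, M) = 27 + 3*k (U(k, M) = 3*(k + 9) = 3*(9 + k) = 27 + 3*k)
u = 209 (u = 216 - 1*7 = 216 - 7 = 209)
-100 + u*U(0, 9) = -100 + 209*(27 + 3*0) = -100 + 209*(27 + 0) = -100 + 209*27 = -100 + 5643 = 5543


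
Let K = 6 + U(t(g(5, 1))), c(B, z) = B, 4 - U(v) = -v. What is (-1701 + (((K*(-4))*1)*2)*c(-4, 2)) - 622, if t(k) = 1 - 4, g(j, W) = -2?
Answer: -2099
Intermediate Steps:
t(k) = -3
U(v) = 4 + v (U(v) = 4 - (-1)*v = 4 + v)
K = 7 (K = 6 + (4 - 3) = 6 + 1 = 7)
(-1701 + (((K*(-4))*1)*2)*c(-4, 2)) - 622 = (-1701 + (((7*(-4))*1)*2)*(-4)) - 622 = (-1701 + (-28*1*2)*(-4)) - 622 = (-1701 - 28*2*(-4)) - 622 = (-1701 - 56*(-4)) - 622 = (-1701 + 224) - 622 = -1477 - 622 = -2099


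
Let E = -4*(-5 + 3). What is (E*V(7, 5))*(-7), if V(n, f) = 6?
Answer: -336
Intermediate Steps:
E = 8 (E = -4*(-2) = 8)
(E*V(7, 5))*(-7) = (8*6)*(-7) = 48*(-7) = -336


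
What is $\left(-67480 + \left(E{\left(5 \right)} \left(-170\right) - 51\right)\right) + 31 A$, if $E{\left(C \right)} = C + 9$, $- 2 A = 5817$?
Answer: $- \frac{320149}{2} \approx -1.6007 \cdot 10^{5}$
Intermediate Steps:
$A = - \frac{5817}{2}$ ($A = \left(- \frac{1}{2}\right) 5817 = - \frac{5817}{2} \approx -2908.5$)
$E{\left(C \right)} = 9 + C$
$\left(-67480 + \left(E{\left(5 \right)} \left(-170\right) - 51\right)\right) + 31 A = \left(-67480 + \left(\left(9 + 5\right) \left(-170\right) - 51\right)\right) + 31 \left(- \frac{5817}{2}\right) = \left(-67480 + \left(14 \left(-170\right) - 51\right)\right) - \frac{180327}{2} = \left(-67480 - 2431\right) - \frac{180327}{2} = -69911 - \frac{180327}{2} = - \frac{320149}{2}$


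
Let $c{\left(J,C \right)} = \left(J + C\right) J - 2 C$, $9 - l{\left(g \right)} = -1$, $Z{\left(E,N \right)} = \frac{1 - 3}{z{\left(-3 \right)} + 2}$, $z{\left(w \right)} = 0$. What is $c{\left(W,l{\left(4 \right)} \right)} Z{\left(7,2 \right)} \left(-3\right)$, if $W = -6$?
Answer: $-132$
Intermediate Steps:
$Z{\left(E,N \right)} = -1$ ($Z{\left(E,N \right)} = \frac{1 - 3}{0 + 2} = - \frac{2}{2} = \left(-2\right) \frac{1}{2} = -1$)
$l{\left(g \right)} = 10$ ($l{\left(g \right)} = 9 - -1 = 9 + 1 = 10$)
$c{\left(J,C \right)} = - 2 C + J \left(C + J\right)$ ($c{\left(J,C \right)} = \left(C + J\right) J - 2 C = J \left(C + J\right) - 2 C = - 2 C + J \left(C + J\right)$)
$c{\left(W,l{\left(4 \right)} \right)} Z{\left(7,2 \right)} \left(-3\right) = \left(\left(-6\right)^{2} - 20 + 10 \left(-6\right)\right) \left(-1\right) \left(-3\right) = \left(36 - 20 - 60\right) \left(-1\right) \left(-3\right) = \left(-44\right) \left(-1\right) \left(-3\right) = 44 \left(-3\right) = -132$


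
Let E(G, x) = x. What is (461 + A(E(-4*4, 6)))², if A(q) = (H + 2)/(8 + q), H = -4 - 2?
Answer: 10400625/49 ≈ 2.1226e+5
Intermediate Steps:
H = -6
A(q) = -4/(8 + q) (A(q) = (-6 + 2)/(8 + q) = -4/(8 + q))
(461 + A(E(-4*4, 6)))² = (461 - 4/(8 + 6))² = (461 - 4/14)² = (461 - 4*1/14)² = (461 - 2/7)² = (3225/7)² = 10400625/49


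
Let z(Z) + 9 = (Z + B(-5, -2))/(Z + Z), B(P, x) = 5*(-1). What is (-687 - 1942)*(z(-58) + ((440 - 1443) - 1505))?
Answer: 767428761/116 ≈ 6.6158e+6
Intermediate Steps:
B(P, x) = -5
z(Z) = -9 + (-5 + Z)/(2*Z) (z(Z) = -9 + (Z - 5)/(Z + Z) = -9 + (-5 + Z)/((2*Z)) = -9 + (-5 + Z)*(1/(2*Z)) = -9 + (-5 + Z)/(2*Z))
(-687 - 1942)*(z(-58) + ((440 - 1443) - 1505)) = (-687 - 1942)*((1/2)*(-5 - 17*(-58))/(-58) + ((440 - 1443) - 1505)) = -2629*((1/2)*(-1/58)*(-5 + 986) + (-1003 - 1505)) = -2629*((1/2)*(-1/58)*981 - 2508) = -2629*(-981/116 - 2508) = -2629*(-291909/116) = 767428761/116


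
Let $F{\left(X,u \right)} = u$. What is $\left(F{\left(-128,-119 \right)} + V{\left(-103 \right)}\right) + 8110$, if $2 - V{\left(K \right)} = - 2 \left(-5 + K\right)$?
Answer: $7777$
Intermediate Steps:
$V{\left(K \right)} = -8 + 2 K$ ($V{\left(K \right)} = 2 - - 2 \left(-5 + K\right) = 2 - \left(10 - 2 K\right) = 2 + \left(-10 + 2 K\right) = -8 + 2 K$)
$\left(F{\left(-128,-119 \right)} + V{\left(-103 \right)}\right) + 8110 = \left(-119 + \left(-8 + 2 \left(-103\right)\right)\right) + 8110 = \left(-119 - 214\right) + 8110 = -333 + 8110 = 7777$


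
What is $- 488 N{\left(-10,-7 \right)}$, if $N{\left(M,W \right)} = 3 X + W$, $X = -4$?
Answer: $9272$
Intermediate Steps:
$N{\left(M,W \right)} = -12 + W$ ($N{\left(M,W \right)} = 3 \left(-4\right) + W = -12 + W$)
$- 488 N{\left(-10,-7 \right)} = - 488 \left(-12 - 7\right) = \left(-488\right) \left(-19\right) = 9272$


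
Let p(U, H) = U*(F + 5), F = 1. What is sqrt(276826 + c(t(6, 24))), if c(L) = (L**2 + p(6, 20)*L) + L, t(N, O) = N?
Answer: 2*sqrt(69271) ≈ 526.39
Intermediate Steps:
p(U, H) = 6*U (p(U, H) = U*(1 + 5) = U*6 = 6*U)
c(L) = L**2 + 37*L (c(L) = (L**2 + (6*6)*L) + L = (L**2 + 36*L) + L = L**2 + 37*L)
sqrt(276826 + c(t(6, 24))) = sqrt(276826 + 6*(37 + 6)) = sqrt(276826 + 6*43) = sqrt(276826 + 258) = sqrt(277084) = 2*sqrt(69271)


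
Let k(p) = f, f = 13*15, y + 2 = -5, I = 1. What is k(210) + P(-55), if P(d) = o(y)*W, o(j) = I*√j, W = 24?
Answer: 195 + 24*I*√7 ≈ 195.0 + 63.498*I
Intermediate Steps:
y = -7 (y = -2 - 5 = -7)
o(j) = √j (o(j) = 1*√j = √j)
P(d) = 24*I*√7 (P(d) = √(-7)*24 = (I*√7)*24 = 24*I*√7)
f = 195
k(p) = 195
k(210) + P(-55) = 195 + 24*I*√7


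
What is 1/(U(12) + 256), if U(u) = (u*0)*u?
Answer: 1/256 ≈ 0.0039063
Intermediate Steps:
U(u) = 0 (U(u) = 0*u = 0)
1/(U(12) + 256) = 1/(0 + 256) = 1/256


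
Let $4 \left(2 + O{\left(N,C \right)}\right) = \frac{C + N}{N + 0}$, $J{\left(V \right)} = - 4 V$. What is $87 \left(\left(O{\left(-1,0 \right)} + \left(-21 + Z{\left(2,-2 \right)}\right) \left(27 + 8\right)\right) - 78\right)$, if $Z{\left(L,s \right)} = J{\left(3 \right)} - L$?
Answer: $- \frac{454053}{4} \approx -1.1351 \cdot 10^{5}$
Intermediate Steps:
$O{\left(N,C \right)} = -2 + \frac{C + N}{4 N}$ ($O{\left(N,C \right)} = -2 + \frac{\left(C + N\right) \frac{1}{N + 0}}{4} = -2 + \frac{\left(C + N\right) \frac{1}{N}}{4} = -2 + \frac{\frac{1}{N} \left(C + N\right)}{4} = -2 + \frac{C + N}{4 N}$)
$Z{\left(L,s \right)} = -12 - L$ ($Z{\left(L,s \right)} = \left(-4\right) 3 - L = -12 - L$)
$87 \left(\left(O{\left(-1,0 \right)} + \left(-21 + Z{\left(2,-2 \right)}\right) \left(27 + 8\right)\right) - 78\right) = 87 \left(\left(\frac{0 - -7}{4 \left(-1\right)} + \left(-21 - 14\right) \left(27 + 8\right)\right) - 78\right) = 87 \left(\left(\frac{1}{4} \left(-1\right) \left(0 + 7\right) + \left(-21 - 14\right) 35\right) - 78\right) = 87 \left(\left(\frac{1}{4} \left(-1\right) 7 + \left(-21 - 14\right) 35\right) - 78\right) = 87 \left(\left(- \frac{7}{4} - 1225\right) - 78\right) = 87 \left(- \frac{4907}{4} - 78\right) = 87 \left(- \frac{5219}{4}\right) = - \frac{454053}{4}$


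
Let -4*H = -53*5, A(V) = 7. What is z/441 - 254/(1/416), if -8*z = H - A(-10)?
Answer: -497043535/4704 ≈ -1.0566e+5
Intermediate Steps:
H = 265/4 (H = -(-53)*5/4 = -1/4*(-265) = 265/4 ≈ 66.250)
z = -237/32 (z = -(265/4 - 1*7)/8 = -(265/4 - 7)/8 = -1/8*237/4 = -237/32 ≈ -7.4063)
z/441 - 254/(1/416) = -237/32/441 - 254/(1/416) = -237/32*1/441 - 254/1/416 = -79/4704 - 254*416 = -79/4704 - 105664 = -497043535/4704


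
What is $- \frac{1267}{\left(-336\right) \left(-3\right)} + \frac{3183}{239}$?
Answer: $\frac{415093}{34416} \approx 12.061$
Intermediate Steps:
$- \frac{1267}{\left(-336\right) \left(-3\right)} + \frac{3183}{239} = - \frac{1267}{1008} + 3183 \cdot \frac{1}{239} = \left(-1267\right) \frac{1}{1008} + \frac{3183}{239} = - \frac{181}{144} + \frac{3183}{239} = \frac{415093}{34416}$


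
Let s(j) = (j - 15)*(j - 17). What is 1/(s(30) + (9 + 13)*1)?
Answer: 1/217 ≈ 0.0046083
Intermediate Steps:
s(j) = (-17 + j)*(-15 + j) (s(j) = (-15 + j)*(-17 + j) = (-17 + j)*(-15 + j))
1/(s(30) + (9 + 13)*1) = 1/((255 + 30² - 32*30) + (9 + 13)*1) = 1/((255 + 900 - 960) + 22*1) = 1/(195 + 22) = 1/217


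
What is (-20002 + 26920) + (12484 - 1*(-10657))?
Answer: 30059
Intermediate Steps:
(-20002 + 26920) + (12484 - 1*(-10657)) = 6918 + (12484 + 10657) = 6918 + 23141 = 30059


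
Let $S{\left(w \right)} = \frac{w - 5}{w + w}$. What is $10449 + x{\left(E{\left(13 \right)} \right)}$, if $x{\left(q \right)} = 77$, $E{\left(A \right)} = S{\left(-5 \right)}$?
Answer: $10526$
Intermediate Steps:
$S{\left(w \right)} = \frac{-5 + w}{2 w}$
$E{\left(A \right)} = 1$ ($E{\left(A \right)} = \frac{-5 - 5}{2 \left(-5\right)} = \frac{1}{2} \left(- \frac{1}{5}\right) \left(-10\right) = 1$)
$10449 + x{\left(E{\left(13 \right)} \right)} = 10449 + 77 = 10526$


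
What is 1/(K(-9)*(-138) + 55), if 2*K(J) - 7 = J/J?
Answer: -1/497 ≈ -0.0020121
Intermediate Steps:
K(J) = 4 (K(J) = 7/2 + (J/J)/2 = 7/2 + (½)*1 = 7/2 + ½ = 4)
1/(K(-9)*(-138) + 55) = 1/(4*(-138) + 55) = 1/(-552 + 55) = 1/(-497) = -1/497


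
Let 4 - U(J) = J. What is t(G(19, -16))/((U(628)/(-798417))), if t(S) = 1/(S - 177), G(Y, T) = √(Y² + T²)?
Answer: -47106603/6388096 - 266139*√617/6388096 ≈ -8.4090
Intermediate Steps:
U(J) = 4 - J
G(Y, T) = √(T² + Y²)
t(S) = 1/(-177 + S)
t(G(19, -16))/((U(628)/(-798417))) = 1/((-177 + √((-16)² + 19²))*(((4 - 1*628)/(-798417)))) = 1/((-177 + √(256 + 361))*(((4 - 628)*(-1/798417)))) = 1/((-177 + √617)*((-624*(-1/798417)))) = 1/((-177 + √617)*(208/266139)) = (266139/208)/(-177 + √617) = 266139/(208*(-177 + √617))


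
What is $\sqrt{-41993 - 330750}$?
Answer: $7 i \sqrt{7607} \approx 610.53 i$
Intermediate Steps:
$\sqrt{-41993 - 330750} = \sqrt{-372743} = 7 i \sqrt{7607}$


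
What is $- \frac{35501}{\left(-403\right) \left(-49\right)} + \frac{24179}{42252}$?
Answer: $- \frac{146075077}{119192892} \approx -1.2255$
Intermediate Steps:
$- \frac{35501}{\left(-403\right) \left(-49\right)} + \frac{24179}{42252} = - \frac{35501}{19747} + 24179 \cdot \frac{1}{42252} = \left(-35501\right) \frac{1}{19747} + \frac{24179}{42252} = - \frac{35501}{19747} + \frac{24179}{42252} = - \frac{146075077}{119192892}$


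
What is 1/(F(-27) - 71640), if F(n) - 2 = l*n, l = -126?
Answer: -1/68236 ≈ -1.4655e-5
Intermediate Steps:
F(n) = 2 - 126*n
1/(F(-27) - 71640) = 1/((2 - 126*(-27)) - 71640) = 1/((2 + 3402) - 71640) = 1/(3404 - 71640) = 1/(-68236) = -1/68236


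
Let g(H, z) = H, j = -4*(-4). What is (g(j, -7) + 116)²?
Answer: 17424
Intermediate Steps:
j = 16
(g(j, -7) + 116)² = (16 + 116)² = 132² = 17424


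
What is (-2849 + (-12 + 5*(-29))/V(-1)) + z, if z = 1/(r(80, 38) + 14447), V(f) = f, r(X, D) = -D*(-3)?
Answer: -39198211/14561 ≈ -2692.0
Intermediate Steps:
r(X, D) = 3*D (r(X, D) = -(-3)*D = 3*D)
z = 1/14561 (z = 1/(3*38 + 14447) = 1/(114 + 14447) = 1/14561 ≈ 6.8677e-5)
(-2849 + (-12 + 5*(-29))/V(-1)) + z = (-2849 + (-12 + 5*(-29))/(-1)) + 1/14561 = (-2849 + (-12 - 145)*(-1)) + 1/14561 = (-2849 - 157*(-1)) + 1/14561 = (-2849 + 157) + 1/14561 = -2692 + 1/14561 = -39198211/14561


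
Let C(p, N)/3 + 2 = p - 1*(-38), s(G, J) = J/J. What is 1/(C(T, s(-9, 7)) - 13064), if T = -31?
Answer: -1/13049 ≈ -7.6634e-5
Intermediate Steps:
s(G, J) = 1
C(p, N) = 108 + 3*p (C(p, N) = -6 + 3*(p - 1*(-38)) = -6 + 3*(p + 38) = -6 + 3*(38 + p) = -6 + (114 + 3*p) = 108 + 3*p)
1/(C(T, s(-9, 7)) - 13064) = 1/((108 + 3*(-31)) - 13064) = 1/((108 - 93) - 13064) = 1/(15 - 13064) = 1/(-13049) = -1/13049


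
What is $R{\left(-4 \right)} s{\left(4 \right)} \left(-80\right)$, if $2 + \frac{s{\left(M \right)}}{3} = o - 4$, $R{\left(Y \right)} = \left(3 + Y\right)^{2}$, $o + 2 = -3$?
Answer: $2640$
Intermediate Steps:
$o = -5$ ($o = -2 - 3 = -5$)
$s{\left(M \right)} = -33$ ($s{\left(M \right)} = -6 + 3 \left(-5 - 4\right) = -6 + 3 \left(-9\right) = -6 - 27 = -33$)
$R{\left(-4 \right)} s{\left(4 \right)} \left(-80\right) = \left(3 - 4\right)^{2} \left(-33\right) \left(-80\right) = \left(-1\right)^{2} \left(-33\right) \left(-80\right) = 1 \left(-33\right) \left(-80\right) = \left(-33\right) \left(-80\right) = 2640$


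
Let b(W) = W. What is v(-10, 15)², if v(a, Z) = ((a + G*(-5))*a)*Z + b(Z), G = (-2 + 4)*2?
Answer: 20385225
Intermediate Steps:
G = 4 (G = 2*2 = 4)
v(a, Z) = Z + Z*a*(-20 + a) (v(a, Z) = ((a + 4*(-5))*a)*Z + Z = ((a - 20)*a)*Z + Z = ((-20 + a)*a)*Z + Z = (a*(-20 + a))*Z + Z = Z*a*(-20 + a) + Z = Z + Z*a*(-20 + a))
v(-10, 15)² = (15*(1 + (-10)² - 20*(-10)))² = (15*(1 + 100 + 200))² = (15*301)² = 4515² = 20385225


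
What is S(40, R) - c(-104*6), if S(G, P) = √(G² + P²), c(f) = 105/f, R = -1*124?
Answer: 35/208 + 4*√1061 ≈ 130.46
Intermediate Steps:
R = -124
S(40, R) - c(-104*6) = √(40² + (-124)²) - 105/((-104*6)) = √(1600 + 15376) - 105/(-624) = √16976 - 105*(-1)/624 = 4*√1061 - 1*(-35/208) = 4*√1061 + 35/208 = 35/208 + 4*√1061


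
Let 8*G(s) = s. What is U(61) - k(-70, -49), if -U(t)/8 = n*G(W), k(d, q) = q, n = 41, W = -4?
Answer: 213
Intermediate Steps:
G(s) = s/8
U(t) = 164 (U(t) = -328*(1/8)*(-4) = -328*(-1)/2 = -8*(-41/2) = 164)
U(61) - k(-70, -49) = 164 - 1*(-49) = 164 + 49 = 213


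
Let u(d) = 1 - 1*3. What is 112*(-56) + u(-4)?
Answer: -6274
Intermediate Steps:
u(d) = -2 (u(d) = 1 - 3 = -2)
112*(-56) + u(-4) = 112*(-56) - 2 = -6272 - 2 = -6274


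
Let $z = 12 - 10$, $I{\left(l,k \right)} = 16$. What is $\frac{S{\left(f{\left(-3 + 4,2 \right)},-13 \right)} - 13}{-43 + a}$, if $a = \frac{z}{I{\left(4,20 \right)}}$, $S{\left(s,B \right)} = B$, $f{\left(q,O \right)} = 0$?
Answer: $\frac{208}{343} \approx 0.60641$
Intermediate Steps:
$z = 2$ ($z = 12 - 10 = 2$)
$a = \frac{1}{8}$ ($a = \frac{2}{16} = 2 \cdot \frac{1}{16} = \frac{1}{8} \approx 0.125$)
$\frac{S{\left(f{\left(-3 + 4,2 \right)},-13 \right)} - 13}{-43 + a} = \frac{-13 - 13}{-43 + \frac{1}{8}} = \frac{1}{- \frac{343}{8}} \left(-26\right) = \left(- \frac{8}{343}\right) \left(-26\right) = \frac{208}{343}$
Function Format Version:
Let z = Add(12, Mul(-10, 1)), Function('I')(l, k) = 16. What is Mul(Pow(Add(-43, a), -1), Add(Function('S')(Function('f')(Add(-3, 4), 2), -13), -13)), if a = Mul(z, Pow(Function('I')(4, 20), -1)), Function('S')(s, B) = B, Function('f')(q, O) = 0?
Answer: Rational(208, 343) ≈ 0.60641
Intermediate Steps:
z = 2 (z = Add(12, -10) = 2)
a = Rational(1, 8) (a = Mul(2, Pow(16, -1)) = Mul(2, Rational(1, 16)) = Rational(1, 8) ≈ 0.12500)
Mul(Pow(Add(-43, a), -1), Add(Function('S')(Function('f')(Add(-3, 4), 2), -13), -13)) = Mul(Pow(Add(-43, Rational(1, 8)), -1), Add(-13, -13)) = Mul(Pow(Rational(-343, 8), -1), -26) = Mul(Rational(-8, 343), -26) = Rational(208, 343)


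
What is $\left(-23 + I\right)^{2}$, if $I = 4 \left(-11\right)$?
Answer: $4489$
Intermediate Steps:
$I = -44$
$\left(-23 + I\right)^{2} = \left(-23 - 44\right)^{2} = \left(-67\right)^{2} = 4489$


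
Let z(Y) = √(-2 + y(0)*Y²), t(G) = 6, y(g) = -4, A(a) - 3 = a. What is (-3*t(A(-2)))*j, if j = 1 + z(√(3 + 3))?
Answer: -18 - 18*I*√26 ≈ -18.0 - 91.782*I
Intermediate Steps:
A(a) = 3 + a
z(Y) = √(-2 - 4*Y²)
j = 1 + I*√26 (j = 1 + √(-2 - 4*(√(3 + 3))²) = 1 + √(-2 - 4*(√6)²) = 1 + √(-2 - 4*6) = 1 + √(-2 - 24) = 1 + √(-26) = 1 + I*√26 ≈ 1.0 + 5.099*I)
(-3*t(A(-2)))*j = (-3*6)*(1 + I*√26) = -18*(1 + I*√26) = -18 - 18*I*√26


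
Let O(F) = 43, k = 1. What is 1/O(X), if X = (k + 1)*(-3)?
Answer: 1/43 ≈ 0.023256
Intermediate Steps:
X = -6 (X = (1 + 1)*(-3) = 2*(-3) = -6)
1/O(X) = 1/43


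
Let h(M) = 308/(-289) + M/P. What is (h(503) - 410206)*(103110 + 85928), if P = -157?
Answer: -3518464209910318/45373 ≈ -7.7545e+10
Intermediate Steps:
h(M) = -308/289 - M/157 (h(M) = 308/(-289) + M/(-157) = 308*(-1/289) + M*(-1/157) = -308/289 - M/157)
(h(503) - 410206)*(103110 + 85928) = ((-308/289 - 1/157*503) - 410206)*(103110 + 85928) = ((-308/289 - 503/157) - 410206)*189038 = (-193723/45373 - 410206)*189038 = -18612470561/45373*189038 = -3518464209910318/45373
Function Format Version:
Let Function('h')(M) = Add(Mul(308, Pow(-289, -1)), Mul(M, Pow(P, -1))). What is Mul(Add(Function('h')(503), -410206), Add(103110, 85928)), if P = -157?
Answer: Rational(-3518464209910318, 45373) ≈ -7.7545e+10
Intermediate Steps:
Function('h')(M) = Add(Rational(-308, 289), Mul(Rational(-1, 157), M)) (Function('h')(M) = Add(Mul(308, Pow(-289, -1)), Mul(M, Pow(-157, -1))) = Add(Mul(308, Rational(-1, 289)), Mul(M, Rational(-1, 157))) = Add(Rational(-308, 289), Mul(Rational(-1, 157), M)))
Mul(Add(Function('h')(503), -410206), Add(103110, 85928)) = Mul(Add(Add(Rational(-308, 289), Mul(Rational(-1, 157), 503)), -410206), Add(103110, 85928)) = Mul(Add(Add(Rational(-308, 289), Rational(-503, 157)), -410206), 189038) = Mul(Add(Rational(-193723, 45373), -410206), 189038) = Mul(Rational(-18612470561, 45373), 189038) = Rational(-3518464209910318, 45373)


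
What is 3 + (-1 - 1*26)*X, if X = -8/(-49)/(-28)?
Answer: 1083/343 ≈ 3.1574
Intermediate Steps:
X = -2/343 (X = -8*(-1/49)*(-1/28) = (8/49)*(-1/28) = -2/343 ≈ -0.0058309)
3 + (-1 - 1*26)*X = 3 + (-1 - 1*26)*(-2/343) = 3 + (-1 - 26)*(-2/343) = 3 - 27*(-2/343) = 3 + 54/343 = 1083/343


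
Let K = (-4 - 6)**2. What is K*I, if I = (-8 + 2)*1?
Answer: -600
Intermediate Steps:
K = 100 (K = (-10)**2 = 100)
I = -6 (I = -6*1 = -6)
K*I = 100*(-6) = -600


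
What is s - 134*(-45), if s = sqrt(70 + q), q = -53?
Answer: 6030 + sqrt(17) ≈ 6034.1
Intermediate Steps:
s = sqrt(17) (s = sqrt(70 - 53) = sqrt(17) ≈ 4.1231)
s - 134*(-45) = sqrt(17) - 134*(-45) = sqrt(17) + 6030 = 6030 + sqrt(17)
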